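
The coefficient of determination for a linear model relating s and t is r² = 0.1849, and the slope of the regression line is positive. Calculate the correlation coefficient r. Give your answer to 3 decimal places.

|r| = √0.1849 = 0.430
The association is positive, so r = 0.430.

0.430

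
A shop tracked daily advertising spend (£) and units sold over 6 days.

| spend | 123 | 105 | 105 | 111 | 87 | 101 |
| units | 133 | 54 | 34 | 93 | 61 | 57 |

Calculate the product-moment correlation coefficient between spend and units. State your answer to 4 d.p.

n = 6, Σx = 632, Σy = 432, Σx² = 67270, Σy² = 37380, Σxy = 46986
nΣxy − ΣxΣy = 281916 − 273024 = 8892
nΣx² − (Σx)² = 403620 − 399424 = 4196; nΣy² − (Σy)² = 224280 − 186624 = 37656
r = 8892 / √(4196 × 37656) = 8892 / 12569.9871 ≈ 0.7074

0.7074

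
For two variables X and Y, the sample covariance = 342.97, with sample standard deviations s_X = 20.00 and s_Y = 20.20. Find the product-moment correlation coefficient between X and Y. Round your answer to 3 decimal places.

r = Cov(X,Y) / (s_X · s_Y) = 342.97 / (20.00 × 20.20)
  = 342.97 / 404.0000 ≈ 0.849

0.849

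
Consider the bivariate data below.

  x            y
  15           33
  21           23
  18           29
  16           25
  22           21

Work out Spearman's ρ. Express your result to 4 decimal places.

-0.9000

Rank x: 1, 4, 3, 2, 5
Rank y: 5, 2, 4, 3, 1
d = rank(x) − rank(y): -4, 2, -1, -1, 4; Σd² = 38
ρ = 1 − 6Σd² / [n(n²−1)] = 1 − 6×38 / (5×24) = 1 − 228/120 ≈ -0.9000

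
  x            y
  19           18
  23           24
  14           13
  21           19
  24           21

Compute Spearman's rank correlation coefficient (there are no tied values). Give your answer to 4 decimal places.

Rank x: 2, 4, 1, 3, 5
Rank y: 2, 5, 1, 3, 4
d = rank(x) − rank(y): 0, -1, 0, 0, 1; Σd² = 2
ρ = 1 − 6Σd² / [n(n²−1)] = 1 − 6×2 / (5×24) = 1 − 12/120 ≈ 0.9000

0.9000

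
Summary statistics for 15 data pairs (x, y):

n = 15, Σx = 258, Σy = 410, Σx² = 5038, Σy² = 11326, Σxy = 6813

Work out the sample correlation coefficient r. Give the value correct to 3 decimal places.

-0.893

r = (nΣxy − ΣxΣy) / √[(nΣx² − (Σx)²)(nΣy² − (Σy)²)]
Numerator: 15×6813 − 258×410 = -3585
Denominator: √[(75570 − 66564)(169890 − 168100)] = √[9006 × 1790] = 4015.0641
r = -3585 / 4015.0641 ≈ -0.893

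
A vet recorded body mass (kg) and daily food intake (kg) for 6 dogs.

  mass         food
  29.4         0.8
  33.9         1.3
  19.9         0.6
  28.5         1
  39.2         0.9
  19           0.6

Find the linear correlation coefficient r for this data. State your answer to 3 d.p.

n = 6, Σx = 169.9, Σy = 5.2, Σx² = 5119.47, Σy² = 4.86, Σxy = 154.71
nΣxy − ΣxΣy = 928.26 − 883.48 = 44.78
nΣx² − (Σx)² = 30716.82 − 28866.01 = 1850.81; nΣy² − (Σy)² = 29.16 − 27.04 = 2.12
r = 44.78 / √(1850.81 × 2.12) = 44.78 / 62.6396 ≈ 0.715

0.715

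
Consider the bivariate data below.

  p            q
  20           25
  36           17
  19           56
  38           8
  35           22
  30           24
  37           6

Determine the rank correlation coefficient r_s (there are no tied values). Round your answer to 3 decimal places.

Rank p: 2, 5, 1, 7, 4, 3, 6
Rank q: 6, 3, 7, 2, 4, 5, 1
d = rank(p) − rank(q): -4, 2, -6, 5, 0, -2, 5; Σd² = 110
ρ = 1 − 6Σd² / [n(n²−1)] = 1 − 6×110 / (7×48) = 1 − 660/336 ≈ -0.964

-0.964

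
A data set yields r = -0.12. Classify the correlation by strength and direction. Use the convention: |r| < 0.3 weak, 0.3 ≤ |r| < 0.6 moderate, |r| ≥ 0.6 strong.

weak negative

r = -0.12 < 0 so the relationship is negative.
|r| = 0.12, which falls in the weak range.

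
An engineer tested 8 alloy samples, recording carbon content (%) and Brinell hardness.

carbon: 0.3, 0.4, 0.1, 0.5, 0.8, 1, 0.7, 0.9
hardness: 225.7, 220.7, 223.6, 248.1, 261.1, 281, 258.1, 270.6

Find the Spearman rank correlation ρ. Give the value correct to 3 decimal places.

0.929

Rank carbon: 2, 3, 1, 4, 6, 8, 5, 7
Rank hardness: 3, 1, 2, 4, 6, 8, 5, 7
d = rank(carbon) − rank(hardness): -1, 2, -1, 0, 0, 0, 0, 0; Σd² = 6
ρ = 1 − 6Σd² / [n(n²−1)] = 1 − 6×6 / (8×63) = 1 − 36/504 ≈ 0.929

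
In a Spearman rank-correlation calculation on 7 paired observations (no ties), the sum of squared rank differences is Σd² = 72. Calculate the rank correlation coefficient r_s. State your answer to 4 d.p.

-0.2857

ρ = 1 − 6Σd² / [n(n²−1)] = 1 − 6×72 / (7×48)
  = 1 − 432/336 = 1 − 1.28571 ≈ -0.2857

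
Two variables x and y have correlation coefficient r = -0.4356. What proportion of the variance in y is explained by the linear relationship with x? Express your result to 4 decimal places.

0.1897

r² = (-0.4356)² = 0.1897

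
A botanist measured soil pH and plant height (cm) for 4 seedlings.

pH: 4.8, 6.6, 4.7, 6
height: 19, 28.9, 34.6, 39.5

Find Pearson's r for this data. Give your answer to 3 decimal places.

n = 4, Σx = 22.1, Σy = 122, Σx² = 124.69, Σy² = 3953.62, Σxy = 681.56
nΣxy − ΣxΣy = 2726.24 − 2696.2 = 30.04
nΣx² − (Σx)² = 498.76 − 488.41 = 10.35; nΣy² − (Σy)² = 15814.48 − 14884 = 930.48
r = 30.04 / √(10.35 × 930.48) = 30.04 / 98.1349 ≈ 0.306

0.306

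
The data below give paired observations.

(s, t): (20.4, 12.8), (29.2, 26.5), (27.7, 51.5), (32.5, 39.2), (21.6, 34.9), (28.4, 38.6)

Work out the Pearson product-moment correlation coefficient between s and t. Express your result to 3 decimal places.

0.540

n = 6, Σs = 159.8, Σt = 203.5, Σs² = 4365.46, Σt² = 7762.95, Σst = 5585.55
nΣst − ΣsΣt = 33513.3 − 32519.3 = 994
nΣs² − (Σs)² = 26192.76 − 25536.04 = 656.72; nΣt² − (Σt)² = 46577.7 − 41412.25 = 5165.45
r = 994 / √(656.72 × 5165.45) = 994 / 1841.8074 ≈ 0.540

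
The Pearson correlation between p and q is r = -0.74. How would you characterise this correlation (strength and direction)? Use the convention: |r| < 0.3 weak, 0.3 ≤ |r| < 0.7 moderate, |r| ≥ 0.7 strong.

strong negative

r = -0.74 < 0 so the relationship is negative.
|r| = 0.74, which falls in the strong range.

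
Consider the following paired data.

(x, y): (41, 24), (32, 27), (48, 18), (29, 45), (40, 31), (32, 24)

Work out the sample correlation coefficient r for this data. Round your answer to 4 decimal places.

-0.6812

n = 6, Σx = 222, Σy = 169, Σx² = 8474, Σy² = 5191, Σxy = 6025
nΣxy − ΣxΣy = 36150 − 37518 = -1368
nΣx² − (Σx)² = 50844 − 49284 = 1560; nΣy² − (Σy)² = 31146 − 28561 = 2585
r = -1368 / √(1560 × 2585) = -1368 / 2008.1335 ≈ -0.6812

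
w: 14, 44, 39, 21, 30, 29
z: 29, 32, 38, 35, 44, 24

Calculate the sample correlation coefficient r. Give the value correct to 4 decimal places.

0.2268

n = 6, Σw = 177, Σz = 202, Σw² = 5835, Σz² = 7046, Σwz = 6047
nΣwz − ΣwΣz = 36282 − 35754 = 528
nΣw² − (Σw)² = 35010 − 31329 = 3681; nΣz² − (Σz)² = 42276 − 40804 = 1472
r = 528 / √(3681 × 1472) = 528 / 2327.7526 ≈ 0.2268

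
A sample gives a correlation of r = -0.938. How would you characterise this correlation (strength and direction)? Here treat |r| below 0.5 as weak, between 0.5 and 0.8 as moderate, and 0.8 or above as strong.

r = -0.938 < 0 so the relationship is negative.
|r| = 0.938, which falls in the strong range.

strong negative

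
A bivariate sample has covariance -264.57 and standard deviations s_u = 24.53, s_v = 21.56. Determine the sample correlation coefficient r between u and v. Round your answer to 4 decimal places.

-0.5003

r = Cov(u,v) / (s_u · s_v) = -264.57 / (24.53 × 21.56)
  = -264.57 / 528.8668 ≈ -0.5003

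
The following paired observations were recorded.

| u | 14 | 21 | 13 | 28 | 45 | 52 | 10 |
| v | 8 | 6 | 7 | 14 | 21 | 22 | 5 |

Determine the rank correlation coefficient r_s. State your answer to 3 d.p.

0.893

Rank u: 3, 4, 2, 5, 6, 7, 1
Rank v: 4, 2, 3, 5, 6, 7, 1
d = rank(u) − rank(v): -1, 2, -1, 0, 0, 0, 0; Σd² = 6
ρ = 1 − 6Σd² / [n(n²−1)] = 1 − 6×6 / (7×48) = 1 − 36/336 ≈ 0.893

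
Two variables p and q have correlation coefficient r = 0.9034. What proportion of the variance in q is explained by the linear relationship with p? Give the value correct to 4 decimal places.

r² = (0.9034)² = 0.8161

0.8161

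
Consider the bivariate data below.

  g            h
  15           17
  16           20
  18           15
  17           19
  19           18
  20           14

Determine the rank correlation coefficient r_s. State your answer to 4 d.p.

-0.5429

Rank g: 1, 2, 4, 3, 5, 6
Rank h: 3, 6, 2, 5, 4, 1
d = rank(g) − rank(h): -2, -4, 2, -2, 1, 5; Σd² = 54
ρ = 1 − 6Σd² / [n(n²−1)] = 1 − 6×54 / (6×35) = 1 − 324/210 ≈ -0.5429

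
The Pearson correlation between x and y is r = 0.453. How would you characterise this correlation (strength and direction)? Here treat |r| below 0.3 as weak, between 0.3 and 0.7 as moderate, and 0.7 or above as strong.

moderate positive

r = 0.453 > 0 so the relationship is positive.
|r| = 0.453, which falls in the moderate range.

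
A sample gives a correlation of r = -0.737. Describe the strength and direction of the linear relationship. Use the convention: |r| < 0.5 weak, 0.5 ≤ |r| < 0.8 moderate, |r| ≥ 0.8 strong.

moderate negative

r = -0.737 < 0 so the relationship is negative.
|r| = 0.737, which falls in the moderate range.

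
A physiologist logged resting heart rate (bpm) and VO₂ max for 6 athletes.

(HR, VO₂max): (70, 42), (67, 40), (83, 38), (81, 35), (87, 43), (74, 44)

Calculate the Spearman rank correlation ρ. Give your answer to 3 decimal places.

Rank HR: 2, 1, 5, 4, 6, 3
Rank VO₂max: 4, 3, 2, 1, 5, 6
d = rank(HR) − rank(VO₂max): -2, -2, 3, 3, 1, -3; Σd² = 36
ρ = 1 − 6Σd² / [n(n²−1)] = 1 − 6×36 / (6×35) = 1 − 216/210 ≈ -0.029

-0.029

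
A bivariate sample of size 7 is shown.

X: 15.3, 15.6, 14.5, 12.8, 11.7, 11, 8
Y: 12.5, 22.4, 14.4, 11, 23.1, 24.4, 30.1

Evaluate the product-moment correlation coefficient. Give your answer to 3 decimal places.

-0.701

n = 7, ΣX = 88.9, ΣY = 137.9, ΣX² = 1173.43, ΣY² = 3021.35, ΣXY = 1669.76
nΣXY − ΣXΣY = 11688.32 − 12259.31 = -570.99
nΣX² − (ΣX)² = 8214.01 − 7903.21 = 310.8; nΣY² − (ΣY)² = 21149.45 − 19016.41 = 2133.04
r = -570.99 / √(310.8 × 2133.04) = -570.99 / 814.2167 ≈ -0.701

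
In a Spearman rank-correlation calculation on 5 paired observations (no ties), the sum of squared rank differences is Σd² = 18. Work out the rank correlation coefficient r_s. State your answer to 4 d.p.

ρ = 1 − 6Σd² / [n(n²−1)] = 1 − 6×18 / (5×24)
  = 1 − 108/120 = 1 − 0.90000 ≈ 0.1000

0.1000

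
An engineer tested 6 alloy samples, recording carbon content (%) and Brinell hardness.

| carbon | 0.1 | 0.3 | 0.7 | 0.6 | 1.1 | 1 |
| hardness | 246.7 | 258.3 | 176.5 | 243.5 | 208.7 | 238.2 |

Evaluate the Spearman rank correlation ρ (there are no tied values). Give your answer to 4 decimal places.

Rank carbon: 1, 2, 4, 3, 6, 5
Rank hardness: 5, 6, 1, 4, 2, 3
d = rank(carbon) − rank(hardness): -4, -4, 3, -1, 4, 2; Σd² = 62
ρ = 1 − 6Σd² / [n(n²−1)] = 1 − 6×62 / (6×35) = 1 − 372/210 ≈ -0.7714

-0.7714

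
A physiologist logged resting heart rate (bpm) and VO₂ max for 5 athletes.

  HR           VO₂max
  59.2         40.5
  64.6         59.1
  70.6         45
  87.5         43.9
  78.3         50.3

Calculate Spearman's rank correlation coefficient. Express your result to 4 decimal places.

0.1000

Rank HR: 1, 2, 3, 5, 4
Rank VO₂max: 1, 5, 3, 2, 4
d = rank(HR) − rank(VO₂max): 0, -3, 0, 3, 0; Σd² = 18
ρ = 1 − 6Σd² / [n(n²−1)] = 1 − 6×18 / (5×24) = 1 − 108/120 ≈ 0.1000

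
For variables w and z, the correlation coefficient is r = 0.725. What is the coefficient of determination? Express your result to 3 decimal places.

0.526

r² = (0.725)² = 0.526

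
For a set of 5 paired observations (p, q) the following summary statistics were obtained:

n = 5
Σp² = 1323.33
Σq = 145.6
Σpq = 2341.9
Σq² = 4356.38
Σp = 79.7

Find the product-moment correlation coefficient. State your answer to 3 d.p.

0.268

r = (nΣpq − ΣpΣq) / √[(nΣp² − (Σp)²)(nΣq² − (Σq)²)]
Numerator: 5×2341.9 − 79.7×145.6 = 105.18
Denominator: √[(6616.65 − 6352.09)(21781.9 − 21199.36)] = √[264.56 × 582.54] = 392.5771
r = 105.18 / 392.5771 ≈ 0.268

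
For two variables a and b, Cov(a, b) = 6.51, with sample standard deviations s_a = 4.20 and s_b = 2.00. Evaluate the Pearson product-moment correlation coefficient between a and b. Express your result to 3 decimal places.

r = Cov(a,b) / (s_a · s_b) = 6.51 / (4.20 × 2.00)
  = 6.51 / 8.4000 ≈ 0.775

0.775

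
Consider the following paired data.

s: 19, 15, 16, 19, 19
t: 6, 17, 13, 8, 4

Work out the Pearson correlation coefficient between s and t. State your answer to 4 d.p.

-0.9595

n = 5, Σs = 88, Σt = 48, Σs² = 1564, Σt² = 574, Σst = 805
nΣst − ΣsΣt = 4025 − 4224 = -199
nΣs² − (Σs)² = 7820 − 7744 = 76; nΣt² − (Σt)² = 2870 − 2304 = 566
r = -199 / √(76 × 566) = -199 / 207.4030 ≈ -0.9595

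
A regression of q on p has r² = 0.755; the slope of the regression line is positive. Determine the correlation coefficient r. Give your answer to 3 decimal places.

|r| = √0.755 = 0.869
The association is positive, so r = 0.869.

0.869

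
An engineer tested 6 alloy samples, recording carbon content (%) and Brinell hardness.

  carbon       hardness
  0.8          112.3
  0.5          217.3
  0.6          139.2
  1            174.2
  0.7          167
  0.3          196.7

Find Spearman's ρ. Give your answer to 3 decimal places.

Rank carbon: 5, 2, 3, 6, 4, 1
Rank hardness: 1, 6, 2, 4, 3, 5
d = rank(carbon) − rank(hardness): 4, -4, 1, 2, 1, -4; Σd² = 54
ρ = 1 − 6Σd² / [n(n²−1)] = 1 − 6×54 / (6×35) = 1 − 324/210 ≈ -0.543

-0.543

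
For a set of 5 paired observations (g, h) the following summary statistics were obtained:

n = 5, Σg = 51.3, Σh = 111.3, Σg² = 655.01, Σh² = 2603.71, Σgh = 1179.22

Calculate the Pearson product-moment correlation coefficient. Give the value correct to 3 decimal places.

r = (nΣgh − ΣgΣh) / √[(nΣg² − (Σg)²)(nΣh² − (Σh)²)]
Numerator: 5×1179.22 − 51.3×111.3 = 186.41
Denominator: √[(3275.05 − 2631.69)(13018.55 − 12387.69)] = √[643.36 × 630.86] = 637.0793
r = 186.41 / 637.0793 ≈ 0.293

0.293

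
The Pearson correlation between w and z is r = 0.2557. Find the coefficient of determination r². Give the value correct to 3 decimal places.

0.065

r² = (0.2557)² = 0.065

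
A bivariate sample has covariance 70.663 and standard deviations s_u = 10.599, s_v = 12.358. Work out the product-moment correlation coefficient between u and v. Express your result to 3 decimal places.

0.539

r = Cov(u,v) / (s_u · s_v) = 70.663 / (10.599 × 12.358)
  = 70.663 / 130.9824 ≈ 0.539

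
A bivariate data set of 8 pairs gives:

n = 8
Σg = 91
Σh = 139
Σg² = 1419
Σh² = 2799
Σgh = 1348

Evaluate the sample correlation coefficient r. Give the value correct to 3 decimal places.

r = (nΣgh − ΣgΣh) / √[(nΣg² − (Σg)²)(nΣh² − (Σh)²)]
Numerator: 8×1348 − 91×139 = -1865
Denominator: √[(11352 − 8281)(22392 − 19321)] = √[3071 × 3071] = 3071.0000
r = -1865 / 3071.0000 ≈ -0.607

-0.607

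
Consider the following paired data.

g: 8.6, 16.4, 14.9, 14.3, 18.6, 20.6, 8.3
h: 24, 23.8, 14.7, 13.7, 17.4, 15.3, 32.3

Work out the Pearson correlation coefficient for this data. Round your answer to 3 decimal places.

n = 7, Σg = 101.7, Σh = 141.2, Σg² = 1608.63, Σh² = 3126.36, Σgh = 1918.57
nΣgh − ΣgΣh = 13429.99 − 14360.04 = -930.05
nΣg² − (Σg)² = 11260.41 − 10342.89 = 917.52; nΣh² − (Σh)² = 21884.52 − 19937.44 = 1947.08
r = -930.05 / √(917.52 × 1947.08) = -930.05 / 1336.5945 ≈ -0.696

-0.696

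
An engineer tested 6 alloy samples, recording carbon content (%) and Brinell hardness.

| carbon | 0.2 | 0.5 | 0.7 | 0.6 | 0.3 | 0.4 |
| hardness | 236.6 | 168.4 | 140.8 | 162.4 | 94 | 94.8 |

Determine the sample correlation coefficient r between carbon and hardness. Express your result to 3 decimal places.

n = 6, Σx = 2.7, Σy = 897, Σx² = 1.39, Σy² = 148359.56, Σxy = 393.64
nΣxy − ΣxΣy = 2361.84 − 2421.9 = -60.06
nΣx² − (Σx)² = 8.34 − 7.29 = 1.05; nΣy² − (Σy)² = 890157.36 − 804609 = 85548.36
r = -60.06 / √(1.05 × 85548.36) = -60.06 / 299.7095 ≈ -0.200

-0.200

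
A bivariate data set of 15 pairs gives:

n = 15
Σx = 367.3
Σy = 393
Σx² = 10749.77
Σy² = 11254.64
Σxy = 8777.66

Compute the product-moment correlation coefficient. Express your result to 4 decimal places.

-0.6520

r = (nΣxy − ΣxΣy) / √[(nΣx² − (Σx)²)(nΣy² − (Σy)²)]
Numerator: 15×8777.66 − 367.3×393 = -12684
Denominator: √[(161246.55 − 134909.29)(168819.6 − 154449)] = √[26337.26 × 14370.6] = 19454.6197
r = -12684 / 19454.6197 ≈ -0.6520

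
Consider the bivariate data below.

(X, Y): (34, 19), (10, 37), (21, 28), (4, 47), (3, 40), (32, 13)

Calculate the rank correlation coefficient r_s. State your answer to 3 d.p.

Rank X: 6, 3, 4, 2, 1, 5
Rank Y: 2, 4, 3, 6, 5, 1
d = rank(X) − rank(Y): 4, -1, 1, -4, -4, 4; Σd² = 66
ρ = 1 − 6Σd² / [n(n²−1)] = 1 − 6×66 / (6×35) = 1 − 396/210 ≈ -0.886

-0.886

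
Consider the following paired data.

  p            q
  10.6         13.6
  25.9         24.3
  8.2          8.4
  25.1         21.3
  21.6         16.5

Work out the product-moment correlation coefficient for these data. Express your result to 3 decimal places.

n = 5, Σp = 91.4, Σq = 84.1, Σp² = 1946.98, Σq² = 1571.95, Σpq = 1733.44
nΣpq − ΣpΣq = 8667.2 − 7686.74 = 980.46
nΣp² − (Σp)² = 9734.9 − 8353.96 = 1380.94; nΣq² − (Σq)² = 7859.75 − 7072.81 = 786.94
r = 980.46 / √(1380.94 × 786.94) = 980.46 / 1042.4572 ≈ 0.941

0.941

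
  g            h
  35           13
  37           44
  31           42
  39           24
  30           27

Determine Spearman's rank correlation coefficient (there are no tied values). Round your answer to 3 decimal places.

-0.100

Rank g: 3, 4, 2, 5, 1
Rank h: 1, 5, 4, 2, 3
d = rank(g) − rank(h): 2, -1, -2, 3, -2; Σd² = 22
ρ = 1 − 6Σd² / [n(n²−1)] = 1 − 6×22 / (5×24) = 1 − 132/120 ≈ -0.100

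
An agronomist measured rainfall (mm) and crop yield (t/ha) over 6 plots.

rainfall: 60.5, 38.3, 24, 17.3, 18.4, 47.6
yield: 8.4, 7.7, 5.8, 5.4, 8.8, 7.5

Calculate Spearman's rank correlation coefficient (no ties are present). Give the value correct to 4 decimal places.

0.3714

Rank rainfall: 6, 4, 3, 1, 2, 5
Rank yield: 5, 4, 2, 1, 6, 3
d = rank(rainfall) − rank(yield): 1, 0, 1, 0, -4, 2; Σd² = 22
ρ = 1 − 6Σd² / [n(n²−1)] = 1 − 6×22 / (6×35) = 1 − 132/210 ≈ 0.3714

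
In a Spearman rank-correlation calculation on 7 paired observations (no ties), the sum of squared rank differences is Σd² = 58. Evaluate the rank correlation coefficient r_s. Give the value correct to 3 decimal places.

ρ = 1 − 6Σd² / [n(n²−1)] = 1 − 6×58 / (7×48)
  = 1 − 348/336 = 1 − 1.0357 ≈ -0.036

-0.036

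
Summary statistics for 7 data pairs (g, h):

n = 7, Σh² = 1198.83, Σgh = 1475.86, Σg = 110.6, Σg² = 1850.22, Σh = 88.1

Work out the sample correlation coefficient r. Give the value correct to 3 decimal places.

r = (nΣgh − ΣgΣh) / √[(nΣg² − (Σg)²)(nΣh² − (Σh)²)]
Numerator: 7×1475.86 − 110.6×88.1 = 587.16
Denominator: √[(12951.54 − 12232.36)(8391.81 − 7761.61)] = √[719.18 × 630.2] = 673.2215
r = 587.16 / 673.2215 ≈ 0.872

0.872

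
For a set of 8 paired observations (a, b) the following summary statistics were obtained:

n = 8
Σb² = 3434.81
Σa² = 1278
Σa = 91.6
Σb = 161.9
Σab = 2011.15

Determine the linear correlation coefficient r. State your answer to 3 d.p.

r = (nΣab − ΣaΣb) / √[(nΣa² − (Σa)²)(nΣb² − (Σb)²)]
Numerator: 8×2011.15 − 91.6×161.9 = 1259.16
Denominator: √[(10224 − 8390.56)(27478.48 − 26211.61)] = √[1833.44 × 1266.87] = 1524.0506
r = 1259.16 / 1524.0506 ≈ 0.826

0.826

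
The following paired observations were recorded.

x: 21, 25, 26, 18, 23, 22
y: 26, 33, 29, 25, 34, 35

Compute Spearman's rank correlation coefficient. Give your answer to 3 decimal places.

0.429

Rank x: 2, 5, 6, 1, 4, 3
Rank y: 2, 4, 3, 1, 5, 6
d = rank(x) − rank(y): 0, 1, 3, 0, -1, -3; Σd² = 20
ρ = 1 − 6Σd² / [n(n²−1)] = 1 − 6×20 / (6×35) = 1 − 120/210 ≈ 0.429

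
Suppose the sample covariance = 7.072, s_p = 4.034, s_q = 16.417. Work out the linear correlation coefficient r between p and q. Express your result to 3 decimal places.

r = Cov(p,q) / (s_p · s_q) = 7.072 / (4.034 × 16.417)
  = 7.072 / 66.2262 ≈ 0.107

0.107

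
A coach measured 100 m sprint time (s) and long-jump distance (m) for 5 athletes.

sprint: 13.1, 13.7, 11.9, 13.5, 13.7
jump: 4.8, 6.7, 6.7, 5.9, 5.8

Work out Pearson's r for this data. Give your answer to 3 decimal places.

-0.241

n = 5, Σx = 65.9, Σy = 29.9, Σx² = 870.85, Σy² = 181.27, Σxy = 393.51
nΣxy − ΣxΣy = 1967.55 − 1970.41 = -2.86
nΣx² − (Σx)² = 4354.25 − 4342.81 = 11.44; nΣy² − (Σy)² = 906.35 − 894.01 = 12.34
r = -2.86 / √(11.44 × 12.34) = -2.86 / 11.8815 ≈ -0.241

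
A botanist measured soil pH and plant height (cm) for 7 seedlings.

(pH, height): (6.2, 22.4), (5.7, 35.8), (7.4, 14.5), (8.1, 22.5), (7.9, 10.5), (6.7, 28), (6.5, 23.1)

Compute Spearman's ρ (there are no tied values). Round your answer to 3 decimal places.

-0.571

Rank pH: 2, 1, 5, 7, 6, 4, 3
Rank height: 3, 7, 2, 4, 1, 6, 5
d = rank(pH) − rank(height): -1, -6, 3, 3, 5, -2, -2; Σd² = 88
ρ = 1 − 6Σd² / [n(n²−1)] = 1 − 6×88 / (7×48) = 1 − 528/336 ≈ -0.571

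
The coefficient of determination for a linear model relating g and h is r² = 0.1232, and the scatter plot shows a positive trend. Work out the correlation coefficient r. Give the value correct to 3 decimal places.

|r| = √0.1232 = 0.351
The association is positive, so r = 0.351.

0.351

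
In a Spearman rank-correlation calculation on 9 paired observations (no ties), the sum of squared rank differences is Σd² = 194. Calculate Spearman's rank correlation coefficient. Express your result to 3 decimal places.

-0.617

ρ = 1 − 6Σd² / [n(n²−1)] = 1 − 6×194 / (9×80)
  = 1 − 1164/720 = 1 − 1.6167 ≈ -0.617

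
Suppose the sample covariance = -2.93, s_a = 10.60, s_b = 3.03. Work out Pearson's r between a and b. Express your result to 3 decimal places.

r = Cov(a,b) / (s_a · s_b) = -2.93 / (10.60 × 3.03)
  = -2.93 / 32.1180 ≈ -0.091

-0.091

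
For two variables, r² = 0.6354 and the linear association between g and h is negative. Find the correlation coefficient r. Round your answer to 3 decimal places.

|r| = √0.6354 = 0.797
The association is negative, so r = −0.797.

-0.797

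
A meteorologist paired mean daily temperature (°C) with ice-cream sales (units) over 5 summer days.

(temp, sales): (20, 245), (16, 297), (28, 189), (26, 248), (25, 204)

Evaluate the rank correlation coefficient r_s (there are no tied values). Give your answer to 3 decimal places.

-0.700

Rank temp: 2, 1, 5, 4, 3
Rank sales: 3, 5, 1, 4, 2
d = rank(temp) − rank(sales): -1, -4, 4, 0, 1; Σd² = 34
ρ = 1 − 6Σd² / [n(n²−1)] = 1 − 6×34 / (5×24) = 1 − 204/120 ≈ -0.700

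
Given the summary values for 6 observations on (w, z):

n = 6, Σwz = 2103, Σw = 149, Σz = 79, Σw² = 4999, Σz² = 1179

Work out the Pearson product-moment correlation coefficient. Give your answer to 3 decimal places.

r = (nΣwz − ΣwΣz) / √[(nΣw² − (Σw)²)(nΣz² − (Σz)²)]
Numerator: 6×2103 − 149×79 = 847
Denominator: √[(29994 − 22201)(7074 − 6241)] = √[7793 × 833] = 2547.8558
r = 847 / 2547.8558 ≈ 0.332

0.332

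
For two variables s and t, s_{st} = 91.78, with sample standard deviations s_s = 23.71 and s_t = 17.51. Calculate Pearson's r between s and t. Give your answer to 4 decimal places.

0.2211

r = Cov(s,t) / (s_s · s_t) = 91.78 / (23.71 × 17.51)
  = 91.78 / 415.1621 ≈ 0.2211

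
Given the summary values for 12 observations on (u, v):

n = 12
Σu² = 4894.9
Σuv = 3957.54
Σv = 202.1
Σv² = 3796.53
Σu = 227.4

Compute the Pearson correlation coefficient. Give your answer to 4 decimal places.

r = (nΣuv − ΣuΣv) / √[(nΣu² − (Σu)²)(nΣv² − (Σv)²)]
Numerator: 12×3957.54 − 227.4×202.1 = 1532.94
Denominator: √[(58738.8 − 51710.76)(45558.36 − 40844.41)] = √[7028.04 × 4713.95] = 5755.8517
r = 1532.94 / 5755.8517 ≈ 0.2663

0.2663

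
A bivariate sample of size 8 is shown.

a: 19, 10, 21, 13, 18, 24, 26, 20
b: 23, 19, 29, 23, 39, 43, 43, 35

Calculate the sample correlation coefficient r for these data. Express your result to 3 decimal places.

n = 8, Σa = 151, Σb = 254, Σa² = 3047, Σb² = 8704, Σab = 5087
nΣab − ΣaΣb = 40696 − 38354 = 2342
nΣa² − (Σa)² = 24376 − 22801 = 1575; nΣb² − (Σb)² = 69632 − 64516 = 5116
r = 2342 / √(1575 × 5116) = 2342 / 2838.6088 ≈ 0.825

0.825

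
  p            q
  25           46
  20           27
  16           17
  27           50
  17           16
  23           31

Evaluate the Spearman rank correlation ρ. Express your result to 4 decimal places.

0.9429

Rank p: 5, 3, 1, 6, 2, 4
Rank q: 5, 3, 2, 6, 1, 4
d = rank(p) − rank(q): 0, 0, -1, 0, 1, 0; Σd² = 2
ρ = 1 − 6Σd² / [n(n²−1)] = 1 − 6×2 / (6×35) = 1 − 12/210 ≈ 0.9429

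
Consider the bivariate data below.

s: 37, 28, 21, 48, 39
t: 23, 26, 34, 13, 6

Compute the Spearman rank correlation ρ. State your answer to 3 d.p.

Rank s: 3, 2, 1, 5, 4
Rank t: 3, 4, 5, 2, 1
d = rank(s) − rank(t): 0, -2, -4, 3, 3; Σd² = 38
ρ = 1 − 6Σd² / [n(n²−1)] = 1 − 6×38 / (5×24) = 1 − 228/120 ≈ -0.900

-0.900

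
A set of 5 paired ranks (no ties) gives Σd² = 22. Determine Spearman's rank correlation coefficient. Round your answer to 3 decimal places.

-0.100

ρ = 1 − 6Σd² / [n(n²−1)] = 1 − 6×22 / (5×24)
  = 1 − 132/120 = 1 − 1.1000 ≈ -0.100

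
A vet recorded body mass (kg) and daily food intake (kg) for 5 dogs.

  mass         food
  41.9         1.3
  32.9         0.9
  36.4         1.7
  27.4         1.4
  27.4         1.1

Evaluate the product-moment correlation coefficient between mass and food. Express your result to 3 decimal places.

n = 5, Σx = 166, Σy = 6.4, Σx² = 5664.5, Σy² = 8.56, Σxy = 214.46
nΣxy − ΣxΣy = 1072.3 − 1062.4 = 9.9
nΣx² − (Σx)² = 28322.5 − 27556 = 766.5; nΣy² − (Σy)² = 42.8 − 40.96 = 1.84
r = 9.9 / √(766.5 × 1.84) = 9.9 / 37.5548 ≈ 0.264

0.264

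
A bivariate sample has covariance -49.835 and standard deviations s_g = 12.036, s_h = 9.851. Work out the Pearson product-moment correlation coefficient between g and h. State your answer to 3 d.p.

r = Cov(g,h) / (s_g · s_h) = -49.835 / (12.036 × 9.851)
  = -49.835 / 118.5666 ≈ -0.420

-0.420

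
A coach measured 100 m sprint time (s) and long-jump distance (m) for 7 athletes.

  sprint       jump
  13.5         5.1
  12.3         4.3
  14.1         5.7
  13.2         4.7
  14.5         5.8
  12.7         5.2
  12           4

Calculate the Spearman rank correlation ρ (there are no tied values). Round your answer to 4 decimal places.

Rank sprint: 5, 2, 6, 4, 7, 3, 1
Rank jump: 4, 2, 6, 3, 7, 5, 1
d = rank(sprint) − rank(jump): 1, 0, 0, 1, 0, -2, 0; Σd² = 6
ρ = 1 − 6Σd² / [n(n²−1)] = 1 − 6×6 / (7×48) = 1 − 36/336 ≈ 0.8929

0.8929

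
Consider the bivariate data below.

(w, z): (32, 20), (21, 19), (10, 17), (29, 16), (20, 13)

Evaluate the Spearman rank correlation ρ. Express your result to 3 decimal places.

0.500

Rank w: 5, 3, 1, 4, 2
Rank z: 5, 4, 3, 2, 1
d = rank(w) − rank(z): 0, -1, -2, 2, 1; Σd² = 10
ρ = 1 − 6Σd² / [n(n²−1)] = 1 − 6×10 / (5×24) = 1 − 60/120 ≈ 0.500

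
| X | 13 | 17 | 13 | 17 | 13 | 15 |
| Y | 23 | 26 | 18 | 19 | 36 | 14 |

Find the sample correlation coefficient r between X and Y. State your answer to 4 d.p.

-0.2454

n = 6, ΣX = 88, ΣY = 136, ΣX² = 1310, ΣY² = 3382, ΣXY = 1976
nΣXY − ΣXΣY = 11856 − 11968 = -112
nΣX² − (ΣX)² = 7860 − 7744 = 116; nΣY² − (ΣY)² = 20292 − 18496 = 1796
r = -112 / √(116 × 1796) = -112 / 456.4384 ≈ -0.2454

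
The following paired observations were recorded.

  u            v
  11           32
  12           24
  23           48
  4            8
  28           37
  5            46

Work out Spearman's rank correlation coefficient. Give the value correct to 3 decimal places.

Rank u: 3, 4, 5, 1, 6, 2
Rank v: 3, 2, 6, 1, 4, 5
d = rank(u) − rank(v): 0, 2, -1, 0, 2, -3; Σd² = 18
ρ = 1 − 6Σd² / [n(n²−1)] = 1 − 6×18 / (6×35) = 1 − 108/210 ≈ 0.486

0.486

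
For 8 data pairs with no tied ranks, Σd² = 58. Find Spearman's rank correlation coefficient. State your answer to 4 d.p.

0.3095

ρ = 1 − 6Σd² / [n(n²−1)] = 1 − 6×58 / (8×63)
  = 1 − 348/504 = 1 − 0.69048 ≈ 0.3095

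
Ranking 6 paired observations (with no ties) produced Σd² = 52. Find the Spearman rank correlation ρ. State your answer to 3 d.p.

ρ = 1 − 6Σd² / [n(n²−1)] = 1 − 6×52 / (6×35)
  = 1 − 312/210 = 1 − 1.4857 ≈ -0.486

-0.486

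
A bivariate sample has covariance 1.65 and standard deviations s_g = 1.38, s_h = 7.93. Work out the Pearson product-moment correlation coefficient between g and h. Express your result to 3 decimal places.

0.151

r = Cov(g,h) / (s_g · s_h) = 1.65 / (1.38 × 7.93)
  = 1.65 / 10.9434 ≈ 0.151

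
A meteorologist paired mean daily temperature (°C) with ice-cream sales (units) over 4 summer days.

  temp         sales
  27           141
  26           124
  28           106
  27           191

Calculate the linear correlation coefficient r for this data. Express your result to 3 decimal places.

-0.201

n = 4, Σx = 108, Σy = 562, Σx² = 2918, Σy² = 82974, Σxy = 15156
nΣxy − ΣxΣy = 60624 − 60696 = -72
nΣx² − (Σx)² = 11672 − 11664 = 8; nΣy² − (Σy)² = 331896 − 315844 = 16052
r = -72 / √(8 × 16052) = -72 / 358.3518 ≈ -0.201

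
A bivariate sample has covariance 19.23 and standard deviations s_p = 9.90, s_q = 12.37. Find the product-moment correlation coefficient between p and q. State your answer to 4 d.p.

0.1570

r = Cov(p,q) / (s_p · s_q) = 19.23 / (9.90 × 12.37)
  = 19.23 / 122.4630 ≈ 0.1570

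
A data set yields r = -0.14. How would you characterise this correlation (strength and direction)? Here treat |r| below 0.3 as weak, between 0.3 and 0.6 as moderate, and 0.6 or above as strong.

weak negative

r = -0.14 < 0 so the relationship is negative.
|r| = 0.14, which falls in the weak range.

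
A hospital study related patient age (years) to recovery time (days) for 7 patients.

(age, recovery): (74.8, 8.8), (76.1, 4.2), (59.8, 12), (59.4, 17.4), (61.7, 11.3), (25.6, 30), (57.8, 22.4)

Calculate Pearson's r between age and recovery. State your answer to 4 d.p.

-0.9155

n = 7, Σx = 415.2, Σy = 106.1, Σx² = 26293.74, Σy² = 2071.29, Σxy = 5488.95
nΣxy − ΣxΣy = 38422.65 − 44052.72 = -5630.07
nΣx² − (Σx)² = 184056.18 − 172391.04 = 11665.14; nΣy² − (Σy)² = 14499.03 − 11257.21 = 3241.82
r = -5630.07 / √(11665.14 × 3241.82) = -5630.07 / 6149.4946 ≈ -0.9155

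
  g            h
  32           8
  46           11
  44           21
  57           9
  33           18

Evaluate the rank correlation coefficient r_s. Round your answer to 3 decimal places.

0.100

Rank g: 1, 4, 3, 5, 2
Rank h: 1, 3, 5, 2, 4
d = rank(g) − rank(h): 0, 1, -2, 3, -2; Σd² = 18
ρ = 1 − 6Σd² / [n(n²−1)] = 1 − 6×18 / (5×24) = 1 − 108/120 ≈ 0.100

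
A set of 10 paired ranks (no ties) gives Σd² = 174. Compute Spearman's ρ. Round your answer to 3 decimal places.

-0.055

ρ = 1 − 6Σd² / [n(n²−1)] = 1 − 6×174 / (10×99)
  = 1 − 1044/990 = 1 − 1.0545 ≈ -0.055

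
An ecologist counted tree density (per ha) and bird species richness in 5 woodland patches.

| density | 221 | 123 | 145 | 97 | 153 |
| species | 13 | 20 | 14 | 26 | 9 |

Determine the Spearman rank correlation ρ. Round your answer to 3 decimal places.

-0.900

Rank density: 5, 2, 3, 1, 4
Rank species: 2, 4, 3, 5, 1
d = rank(density) − rank(species): 3, -2, 0, -4, 3; Σd² = 38
ρ = 1 − 6Σd² / [n(n²−1)] = 1 − 6×38 / (5×24) = 1 − 228/120 ≈ -0.900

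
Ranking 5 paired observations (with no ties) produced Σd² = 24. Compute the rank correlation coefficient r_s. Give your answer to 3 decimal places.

ρ = 1 − 6Σd² / [n(n²−1)] = 1 − 6×24 / (5×24)
  = 1 − 144/120 = 1 − 1.2000 ≈ -0.200

-0.200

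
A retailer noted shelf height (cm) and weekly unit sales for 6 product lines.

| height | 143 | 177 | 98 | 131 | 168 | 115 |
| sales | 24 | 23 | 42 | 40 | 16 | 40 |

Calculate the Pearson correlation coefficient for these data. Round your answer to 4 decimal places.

n = 6, Σx = 832, Σy = 185, Σx² = 119992, Σy² = 6325, Σxy = 24147
nΣxy − ΣxΣy = 144882 − 153920 = -9038
nΣx² − (Σx)² = 719952 − 692224 = 27728; nΣy² − (Σy)² = 37950 − 34225 = 3725
r = -9038 / √(27728 × 3725) = -9038 / 10163.0114 ≈ -0.8893

-0.8893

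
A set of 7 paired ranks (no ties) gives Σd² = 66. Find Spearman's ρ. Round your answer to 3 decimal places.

ρ = 1 − 6Σd² / [n(n²−1)] = 1 − 6×66 / (7×48)
  = 1 − 396/336 = 1 − 1.1786 ≈ -0.179

-0.179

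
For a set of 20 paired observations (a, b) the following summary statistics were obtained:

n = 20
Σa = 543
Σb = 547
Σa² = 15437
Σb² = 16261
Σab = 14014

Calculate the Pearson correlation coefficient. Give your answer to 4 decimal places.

r = (nΣab − ΣaΣb) / √[(nΣa² − (Σa)²)(nΣb² − (Σb)²)]
Numerator: 20×14014 − 543×547 = -16741
Denominator: √[(308740 − 294849)(325220 − 299209)] = √[13891 × 26011] = 19008.3876
r = -16741 / 19008.3876 ≈ -0.8807

-0.8807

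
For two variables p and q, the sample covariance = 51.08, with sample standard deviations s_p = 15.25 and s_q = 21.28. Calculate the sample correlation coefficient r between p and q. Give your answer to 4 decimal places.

r = Cov(p,q) / (s_p · s_q) = 51.08 / (15.25 × 21.28)
  = 51.08 / 324.5200 ≈ 0.1574

0.1574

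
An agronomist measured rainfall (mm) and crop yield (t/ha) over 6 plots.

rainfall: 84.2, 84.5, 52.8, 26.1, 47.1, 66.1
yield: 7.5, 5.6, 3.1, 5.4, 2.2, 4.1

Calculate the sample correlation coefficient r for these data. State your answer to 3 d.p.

0.488

n = 6, Σx = 360.8, Σy = 27.9, Σx² = 24286.56, Σy² = 148.03, Σxy = 1783.95
nΣxy − ΣxΣy = 10703.7 − 10066.32 = 637.38
nΣx² − (Σx)² = 145719.36 − 130176.64 = 15542.72; nΣy² − (Σy)² = 888.18 − 778.41 = 109.77
r = 637.38 / √(15542.72 × 109.77) = 637.38 / 1306.1870 ≈ 0.488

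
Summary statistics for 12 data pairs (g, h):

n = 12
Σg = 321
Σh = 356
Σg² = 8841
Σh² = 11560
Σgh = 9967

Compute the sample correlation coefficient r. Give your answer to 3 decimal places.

0.881

r = (nΣgh − ΣgΣh) / √[(nΣg² − (Σg)²)(nΣh² − (Σh)²)]
Numerator: 12×9967 − 321×356 = 5328
Denominator: √[(106092 − 103041)(138720 − 126736)] = √[3051 × 11984] = 6046.7499
r = 5328 / 6046.7499 ≈ 0.881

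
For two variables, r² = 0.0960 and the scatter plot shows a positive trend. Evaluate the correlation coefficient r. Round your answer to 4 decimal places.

0.3098

|r| = √0.0960 = 0.3098
The association is positive, so r = 0.3098.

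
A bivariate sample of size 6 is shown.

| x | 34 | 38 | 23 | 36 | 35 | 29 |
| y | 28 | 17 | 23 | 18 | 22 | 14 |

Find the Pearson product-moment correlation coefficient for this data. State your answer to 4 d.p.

-0.1009

n = 6, Σx = 195, Σy = 122, Σx² = 6491, Σy² = 2606, Σxy = 3951
nΣxy − ΣxΣy = 23706 − 23790 = -84
nΣx² − (Σx)² = 38946 − 38025 = 921; nΣy² − (Σy)² = 15636 − 14884 = 752
r = -84 / √(921 × 752) = -84 / 832.2211 ≈ -0.1009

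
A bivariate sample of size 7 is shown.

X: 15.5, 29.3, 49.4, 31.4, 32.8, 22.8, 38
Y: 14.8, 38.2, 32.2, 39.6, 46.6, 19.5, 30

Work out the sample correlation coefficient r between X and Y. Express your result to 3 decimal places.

n = 7, ΣX = 219.2, ΣY = 220.9, ΣX² = 7564.74, ΣY² = 7735.09, ΣXY = 7295.86
nΣXY − ΣXΣY = 51071.02 − 48421.28 = 2649.74
nΣX² − (ΣX)² = 52953.18 − 48048.64 = 4904.54; nΣY² − (ΣY)² = 54145.63 − 48796.81 = 5348.82
r = 2649.74 / √(4904.54 × 5348.82) = 2649.74 / 5121.8651 ≈ 0.517

0.517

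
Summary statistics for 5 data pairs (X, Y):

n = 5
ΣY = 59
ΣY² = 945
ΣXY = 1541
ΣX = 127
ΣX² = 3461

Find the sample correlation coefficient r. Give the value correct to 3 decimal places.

0.175

r = (nΣXY − ΣXΣY) / √[(nΣX² − (ΣX)²)(nΣY² − (ΣY)²)]
Numerator: 5×1541 − 127×59 = 212
Denominator: √[(17305 − 16129)(4725 − 3481)] = √[1176 × 1244] = 1209.5222
r = 212 / 1209.5222 ≈ 0.175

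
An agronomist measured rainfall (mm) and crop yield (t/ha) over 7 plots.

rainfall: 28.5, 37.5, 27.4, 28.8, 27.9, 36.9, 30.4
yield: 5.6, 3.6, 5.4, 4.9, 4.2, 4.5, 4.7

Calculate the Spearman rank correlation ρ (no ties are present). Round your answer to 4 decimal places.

-0.5714

Rank rainfall: 3, 7, 1, 4, 2, 6, 5
Rank yield: 7, 1, 6, 5, 2, 3, 4
d = rank(rainfall) − rank(yield): -4, 6, -5, -1, 0, 3, 1; Σd² = 88
ρ = 1 − 6Σd² / [n(n²−1)] = 1 − 6×88 / (7×48) = 1 − 528/336 ≈ -0.5714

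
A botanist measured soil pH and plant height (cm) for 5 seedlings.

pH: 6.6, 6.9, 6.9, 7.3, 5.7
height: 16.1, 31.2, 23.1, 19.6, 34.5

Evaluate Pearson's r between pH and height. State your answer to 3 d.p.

-0.589

n = 5, Σx = 33.4, Σy = 124.5, Σx² = 224.56, Σy² = 3340.67, Σxy = 820.66
nΣxy − ΣxΣy = 4103.3 − 4158.3 = -55
nΣx² − (Σx)² = 1122.8 − 1115.56 = 7.24; nΣy² − (Σy)² = 16703.35 − 15500.25 = 1203.1
r = -55 / √(7.24 × 1203.1) = -55 / 93.3298 ≈ -0.589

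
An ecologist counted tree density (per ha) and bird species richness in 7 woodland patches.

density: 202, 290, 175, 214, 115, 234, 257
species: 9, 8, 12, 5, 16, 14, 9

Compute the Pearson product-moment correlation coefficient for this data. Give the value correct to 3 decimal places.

n = 7, Σx = 1487, Σy = 73, Σx² = 335355, Σy² = 847, Σxy = 14737
nΣxy − ΣxΣy = 103159 − 108551 = -5392
nΣx² − (Σx)² = 2347485 − 2211169 = 136316; nΣy² − (Σy)² = 5929 − 5329 = 600
r = -5392 / √(136316 × 600) = -5392 / 9043.7603 ≈ -0.596

-0.596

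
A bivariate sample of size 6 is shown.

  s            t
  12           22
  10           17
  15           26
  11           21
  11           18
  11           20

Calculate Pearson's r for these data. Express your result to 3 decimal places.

n = 6, Σs = 70, Σt = 124, Σs² = 832, Σt² = 2614, Σst = 1473
nΣst − ΣsΣt = 8838 − 8680 = 158
nΣs² − (Σs)² = 4992 − 4900 = 92; nΣt² − (Σt)² = 15684 − 15376 = 308
r = 158 / √(92 × 308) = 158 / 168.3330 ≈ 0.939

0.939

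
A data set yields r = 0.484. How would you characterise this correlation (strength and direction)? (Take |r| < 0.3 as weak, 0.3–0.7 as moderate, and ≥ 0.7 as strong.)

r = 0.484 > 0 so the relationship is positive.
|r| = 0.484, which falls in the moderate range.

moderate positive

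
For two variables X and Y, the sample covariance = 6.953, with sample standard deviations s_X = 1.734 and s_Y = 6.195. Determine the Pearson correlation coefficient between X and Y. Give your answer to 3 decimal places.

0.647

r = Cov(X,Y) / (s_X · s_Y) = 6.953 / (1.734 × 6.195)
  = 6.953 / 10.7421 ≈ 0.647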